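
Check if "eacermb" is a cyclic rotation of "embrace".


Word: "embrace", Candidate: "eacermb"
Method: check if candidate is substring of word+word
"embraceembrace" contains "eacermb"? No
Is rotation = No


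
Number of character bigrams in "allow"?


Word: "allow" (length 5)
Number of 2-grams = length - 2 + 1 = 5 - 2 + 1
= 4


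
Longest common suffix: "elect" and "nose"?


Word 1: "elect"
Word 2: "nose"
Comparing from end:
  Pos -1: 't' != 'e' (stop)
LCS = "" (length 0)


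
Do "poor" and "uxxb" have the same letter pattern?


Pattern of "poor": [0, 1, 1, 2]
Pattern of "uxxb": [0, 1, 1, 2]
Patterns match
Same pattern = Yes


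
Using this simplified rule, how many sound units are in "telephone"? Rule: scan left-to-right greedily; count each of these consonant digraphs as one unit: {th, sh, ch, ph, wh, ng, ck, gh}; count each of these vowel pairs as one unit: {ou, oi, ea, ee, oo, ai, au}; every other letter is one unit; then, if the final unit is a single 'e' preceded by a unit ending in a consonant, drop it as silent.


Word: "telephone" (9 letters)
Left-to-right scan:
  (1) 't' (letter)
  (2) 'e' (letter)
  (3) 'l' (letter)
  (4) 'e' (letter)
  (5) 'ph' (digraph)
  (6) 'o' (letter)
  (7) 'n' (letter)
  (8) 'e' (letter)
Units from scan: 8
Final unit is 'e' after a consonant -> drop as silent (-1)
Sound units = 7 units


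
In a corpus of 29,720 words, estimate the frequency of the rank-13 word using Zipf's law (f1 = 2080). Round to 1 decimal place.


Zipf's law: f(r) = f(1) / r
f(1) = 2080
f(13) = 2080 / 13
= 160.0 occurrences


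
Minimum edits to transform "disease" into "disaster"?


Word 1: "disease" (length 7)
Word 2: "disaster" (length 8)
One optimal edit sequence (insert/delete/substitute each cost 1):
  1. keep 'd'
  2. keep 'i'
  3. keep 's'
  4. delete 'e'  (+1)
  5. keep 'a'
  6. keep 's'
  7. insert 't'  (+1)
  8. keep 'e'
  9. insert 'r'  (+1)
Total edit operations: 3
Edit distance = 3


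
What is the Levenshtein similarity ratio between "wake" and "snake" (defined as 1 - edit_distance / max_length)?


Word 1: "wake" (length 4)
Word 2: "snake" (length 5)
One optimal edit sequence:
  1. insert 's'  (+1)
  2. substitute 'w' -> 'n'  (+1)
  3. keep 'a'
  4. keep 'k'
  5. keep 'e'
Edit distance = 2
Max length = max(4, 5) = 5
Similarity = 1 - 2/5
= 0.6000


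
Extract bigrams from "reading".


Word: "reading" (length 7)
Number of bigrams = 7 - 2 + 1 = 6
  Position 0: "re"
  Position 1: "ea"
  Position 2: "ad"
  Position 3: "di"
  Position 4: "in"
  Position 5: "ng"
Bigrams = "re", "ea", "ad", "di", "in", "ng"


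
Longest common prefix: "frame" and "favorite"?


Word 1: "frame"
Word 2: "favorite"
Comparing from start:
  Pos 0: 'f' == 'f'
  Pos 1: 'r' != 'a' (stop)
LCP = "f" (length 1)


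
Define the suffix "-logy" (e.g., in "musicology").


Suffix: -logy
As in: musicology -> music + -logy, with a spelling change
Meaning = study of


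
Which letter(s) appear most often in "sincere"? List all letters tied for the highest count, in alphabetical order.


Word: "sincere"
Letter counts:
  'c': 1
  'e': 2
  'i': 1
  'n': 1
  'r': 1
  's': 1
Maximum count = 2
Most frequent = 'e' (2 times each)


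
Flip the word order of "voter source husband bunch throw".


Original: "voter source husband bunch throw"
Words (1..n): voter | source | husband | bunch | throw
Reversed (n..1): throw | bunch | husband | source | voter
Result = "throw bunch husband source voter"


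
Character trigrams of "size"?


Word: "size" (length 4)
Number of trigrams = 4 - 3 + 1 = 2
  Position 0: "siz"
  Position 1: "ize"
Trigrams = "siz", "ize"


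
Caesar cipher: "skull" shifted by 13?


Word: "skull"
Shift: 13
Each letter → (letter + shift) mod 26:
  's' (18) + 13 = 5 → 'f'
  'k' (10) + 13 = 23 → 'x'
  'u' (20) + 13 = 7 → 'h'
  'l' (11) + 13 = 24 → 'y'
  'l' (11) + 13 = 24 → 'y'
Result = "fxhyy"


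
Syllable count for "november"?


Word: "november"
Syllable breakdown: no-vem-ber
Counting: 3 parts
= 3 syllables


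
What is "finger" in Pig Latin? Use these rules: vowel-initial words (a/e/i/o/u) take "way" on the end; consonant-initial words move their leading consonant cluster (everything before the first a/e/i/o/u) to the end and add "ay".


Word: "finger"
Starts with consonant(s) → move to end, add 'ay'
Consonant cluster: "f"
Pig Latin = "ingerfay"


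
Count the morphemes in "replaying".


Word: "replaying"
Morphemes: re- / play / -ing
Each morpheme carries meaning
= 3 morphemes


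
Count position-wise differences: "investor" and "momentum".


Comparing character by character (same length = 8):
  Pos 0: 'i' vs 'm' !=
  Pos 1: 'n' vs 'o' !=
  Pos 2: 'v' vs 'm' !=
  Pos 3: 'e' vs 'e' =
  Pos 4: 's' vs 'n' !=
  Pos 5: 't' vs 't' =
  Pos 6: 'o' vs 'u' !=
  Pos 7: 'r' vs 'm' !=
Hamming distance = 6


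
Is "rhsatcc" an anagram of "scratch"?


Word 1: "scratch" → sorted: acchrst
Word 2: "rhsatcc" → sorted: acchrst
Same letters? acchrst == acchrst
Anagram = Yes


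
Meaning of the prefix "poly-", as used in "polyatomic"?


Prefix: poly-
Example: polyatomic (poly- + atomic)
Meaning = many


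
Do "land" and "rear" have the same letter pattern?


Pattern of "land": [0, 1, 2, 3]
Pattern of "rear": [0, 1, 2, 0]
Patterns do not match
Same pattern = No


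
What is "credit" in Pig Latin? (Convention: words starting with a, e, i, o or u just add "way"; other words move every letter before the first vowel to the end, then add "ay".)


Word: "credit"
Starts with consonant(s) → move to end, add 'ay'
Consonant cluster: "cr"
Pig Latin = "editcray"


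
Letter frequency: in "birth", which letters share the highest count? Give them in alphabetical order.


Word: "birth"
Letter counts:
  'b': 1
  'h': 1
  'i': 1
  'r': 1
  't': 1
Maximum count = 1
Most frequent = 'b', 'h', 'i', 'r', 't' (1 time each)


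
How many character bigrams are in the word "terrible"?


Word: "terrible" (length 8)
Number of 2-grams = length - 2 + 1 = 8 - 2 + 1
= 7


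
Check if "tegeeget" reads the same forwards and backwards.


Word: "tegeeget"
Reversed: "tegeeget"
Forward == Backward? tegeeget == tegeeget
Palindrome = Yes


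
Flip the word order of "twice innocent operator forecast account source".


Original: "twice innocent operator forecast account source"
Words (1..n): twice | innocent | operator | forecast | account | source
Reversed (n..1): source | account | forecast | operator | innocent | twice
Result = "source account forecast operator innocent twice"


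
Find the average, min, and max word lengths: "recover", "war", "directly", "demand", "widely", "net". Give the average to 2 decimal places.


Lengths: "recover"=7, "war"=3, "directly"=8, "demand"=6, "widely"=6, "net"=3
Sum = 33, Count = 6
Average = 33/6 = 5.50
= avg=5.50, min=3, max=8


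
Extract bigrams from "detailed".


Word: "detailed" (length 8)
Number of bigrams = 8 - 2 + 1 = 7
  Position 0: "de"
  Position 1: "et"
  Position 2: "ta"
  Position 3: "ai"
  Position 4: "il"
  Position 5: "le"
  Position 6: "ed"
Bigrams = "de", "et", "ta", "ai", "il", "le", "ed"


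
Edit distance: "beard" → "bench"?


Word 1: "beard" (length 5)
Word 2: "bench" (length 5)
One optimal edit sequence (insert/delete/substitute each cost 1):
  1. keep 'b'
  2. keep 'e'
  3. substitute 'a' -> 'n'  (+1)
  4. substitute 'r' -> 'c'  (+1)
  5. substitute 'd' -> 'h'  (+1)
Total edit operations: 3
Edit distance = 3


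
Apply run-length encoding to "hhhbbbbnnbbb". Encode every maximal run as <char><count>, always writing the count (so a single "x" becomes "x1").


String: "hhhbbbbnnbbb"
Scanning for consecutive runs:
  'h' x 3
  'b' x 4
  'n' x 2
  'b' x 3
RLE = "h3b4n2b3"


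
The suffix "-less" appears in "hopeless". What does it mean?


Suffix: -less
As in: hopeless -> hope + -less
Meaning = without


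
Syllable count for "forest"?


Word: "forest"
Syllable breakdown: for / est
Counting: 2 parts
= 2 syllables


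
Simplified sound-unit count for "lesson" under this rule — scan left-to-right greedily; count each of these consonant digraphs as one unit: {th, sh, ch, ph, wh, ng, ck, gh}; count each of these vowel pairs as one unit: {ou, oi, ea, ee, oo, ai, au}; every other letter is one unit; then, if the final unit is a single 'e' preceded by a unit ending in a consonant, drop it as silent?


Word: "lesson" (6 letters)
Left-to-right scan:
  (1) 'l' (letter)
  (2) 'e' (letter)
  (3) 's' (letter)
  (4) 's' (letter)
  (5) 'o' (letter)
  (6) 'n' (letter)
Units from scan: 6
Sound units = 6 units


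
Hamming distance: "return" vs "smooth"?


Comparing character by character (same length = 6):
  Pos 0: 'r' vs 's' !=
  Pos 1: 'e' vs 'm' !=
  Pos 2: 't' vs 'o' !=
  Pos 3: 'u' vs 'o' !=
  Pos 4: 'r' vs 't' !=
  Pos 5: 'n' vs 'h' !=
Hamming distance = 6


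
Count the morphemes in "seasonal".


Word: "seasonal"
Morphemes: season / -al
Each morpheme carries meaning
= 2 morphemes


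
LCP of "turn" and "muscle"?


Word 1: "turn"
Word 2: "muscle"
Comparing from start:
  Pos 0: 't' != 'm' (stop)
LCP = "" (length 0)


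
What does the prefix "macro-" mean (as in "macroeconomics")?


Prefix: macro-
Example: macroeconomics = macro- + economics
Meaning = large


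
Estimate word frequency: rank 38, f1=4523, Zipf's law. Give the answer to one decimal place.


Zipf's law: f(r) = f(1) / r
f(1) = 4523
f(38) = 4523 / 38
= 119.0 occurrences


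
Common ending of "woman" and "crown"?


Word 1: "woman"
Word 2: "crown"
Comparing from end:
  Pos -1: 'n' == 'n'
  Pos -2: 'a' != 'w' (stop)
LCS = "n" (length 1)


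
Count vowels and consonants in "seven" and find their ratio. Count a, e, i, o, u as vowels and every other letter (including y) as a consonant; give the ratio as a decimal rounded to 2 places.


Word: "seven"
Vowels (a,e,i,o,u): 2
Consonants: 3
Ratio = 2/3
= 0.67


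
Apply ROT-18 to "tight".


Word: "tight"
Shift: 18
Each letter → (letter + shift) mod 26:
  't' (19) + 18 = 11 → 'l'
  'i' (8) + 18 = 0 → 'a'
  'g' (6) + 18 = 24 → 'y'
  'h' (7) + 18 = 25 → 'z'
  't' (19) + 18 = 11 → 'l'
Result = "layzl"


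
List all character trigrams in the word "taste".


Word: "taste" (length 5)
Number of trigrams = 5 - 3 + 1 = 3
  Position 0: "tas"
  Position 1: "ast"
  Position 2: "ste"
Trigrams = "tas", "ast", "ste"


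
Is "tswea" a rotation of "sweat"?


Word: "sweat", Candidate: "tswea"
Method: check if candidate is substring of word+word
"sweatsweat" contains "tswea"? Yes
Is rotation = Yes


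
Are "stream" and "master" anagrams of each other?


Word 1: "stream" → sorted: aemrst
Word 2: "master" → sorted: aemrst
Same letters? aemrst == aemrst
Anagram = Yes


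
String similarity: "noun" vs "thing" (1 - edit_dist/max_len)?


Word 1: "noun" (length 4)
Word 2: "thing" (length 5)
One optimal edit sequence:
  1. substitute 'n' -> 't'  (+1)
  2. substitute 'o' -> 'h'  (+1)
  3. substitute 'u' -> 'i'  (+1)
  4. keep 'n'
  5. insert 'g'  (+1)
Edit distance = 4
Max length = max(4, 5) = 5
Similarity = 1 - 4/5
= 0.2000


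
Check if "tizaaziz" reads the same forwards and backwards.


Word: "tizaaziz"
Reversed: "zizaazit"
Forward == Backward? tizaaziz != zizaazit
Palindrome = No


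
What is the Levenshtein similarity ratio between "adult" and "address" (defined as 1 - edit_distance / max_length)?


Word 1: "adult" (length 5)
Word 2: "address" (length 7)
One optimal edit sequence:
  1. keep 'a'
  2. insert 'd'  (+1)
  3. keep 'd'
  4. insert 'r'  (+1)
  5. substitute 'u' -> 'e'  (+1)
  6. substitute 'l' -> 's'  (+1)
  7. substitute 't' -> 's'  (+1)
Edit distance = 5
Max length = max(5, 7) = 7
Similarity = 1 - 5/7
= 0.2857


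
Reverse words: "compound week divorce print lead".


Original: "compound week divorce print lead"
Words (1..n): compound | week | divorce | print | lead
Reversed (n..1): lead | print | divorce | week | compound
Result = "lead print divorce week compound"


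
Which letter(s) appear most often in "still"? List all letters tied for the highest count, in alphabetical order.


Word: "still"
Letter counts:
  'i': 1
  'l': 2
  's': 1
  't': 1
Maximum count = 2
Most frequent = 'l' (2 times each)


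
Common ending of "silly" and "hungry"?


Word 1: "silly"
Word 2: "hungry"
Comparing from end:
  Pos -1: 'y' == 'y'
  Pos -2: 'l' != 'r' (stop)
LCS = "y" (length 1)


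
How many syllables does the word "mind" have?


Word: "mind"
Syllable breakdown: mind
Counting: 1 part
= 1 syllable


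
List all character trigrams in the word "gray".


Word: "gray" (length 4)
Number of trigrams = 4 - 3 + 1 = 2
  Position 0: "gra"
  Position 1: "ray"
Trigrams = "gra", "ray"


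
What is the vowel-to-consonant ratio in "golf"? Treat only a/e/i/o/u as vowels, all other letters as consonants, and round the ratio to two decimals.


Word: "golf"
Vowels (a,e,i,o,u): 1
Consonants: 3
Ratio = 1/3
= 0.33


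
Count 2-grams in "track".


Word: "track" (length 5)
Number of 2-grams = length - 2 + 1 = 5 - 2 + 1
= 4


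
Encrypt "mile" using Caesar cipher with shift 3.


Word: "mile"
Shift: 3
Each letter → (letter + shift) mod 26:
  'm' (12) + 3 = 15 → 'p'
  'i' (8) + 3 = 11 → 'l'
  'l' (11) + 3 = 14 → 'o'
  'e' (4) + 3 = 7 → 'h'
Result = "ploh"


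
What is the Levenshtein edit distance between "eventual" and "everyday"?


Word 1: "eventual" (length 8)
Word 2: "everyday" (length 8)
One optimal edit sequence (insert/delete/substitute each cost 1):
  1. keep 'e'
  2. keep 'v'
  3. keep 'e'
  4. substitute 'n' -> 'r'  (+1)
  5. substitute 't' -> 'y'  (+1)
  6. substitute 'u' -> 'd'  (+1)
  7. keep 'a'
  8. substitute 'l' -> 'y'  (+1)
Total edit operations: 4
Edit distance = 4


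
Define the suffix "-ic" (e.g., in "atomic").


Suffix: -ic
Example: atomic (atom + -ic)
Meaning = relating to


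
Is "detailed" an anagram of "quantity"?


Word 1: "quantity" → sorted: ainqttuy
Word 2: "detailed" → sorted: addeeilt
Same letters? ainqttuy != addeeilt
Anagram = No


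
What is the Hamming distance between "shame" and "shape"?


Comparing character by character (same length = 5):
  Pos 0: 's' vs 's' =
  Pos 1: 'h' vs 'h' =
  Pos 2: 'a' vs 'a' =
  Pos 3: 'm' vs 'p' !=
  Pos 4: 'e' vs 'e' =
Hamming distance = 1


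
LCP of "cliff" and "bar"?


Word 1: "cliff"
Word 2: "bar"
Comparing from start:
  Pos 0: 'c' != 'b' (stop)
LCP = "" (length 0)


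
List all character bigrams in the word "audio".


Word: "audio" (length 5)
Number of bigrams = 5 - 2 + 1 = 4
  Position 0: "au"
  Position 1: "ud"
  Position 2: "di"
  Position 3: "io"
Bigrams = "au", "ud", "di", "io"


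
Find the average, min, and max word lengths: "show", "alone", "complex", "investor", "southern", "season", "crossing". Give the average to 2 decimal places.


Lengths: "show"=4, "alone"=5, "complex"=7, "investor"=8, "southern"=8, "season"=6, "crossing"=8
Sum = 46, Count = 7
Average = 46/7 = 6.57
= avg=6.57, min=4, max=8


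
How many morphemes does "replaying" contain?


Word: "replaying"
Morphemes: re- + play + -ing
Each morpheme carries meaning
= 3 morphemes


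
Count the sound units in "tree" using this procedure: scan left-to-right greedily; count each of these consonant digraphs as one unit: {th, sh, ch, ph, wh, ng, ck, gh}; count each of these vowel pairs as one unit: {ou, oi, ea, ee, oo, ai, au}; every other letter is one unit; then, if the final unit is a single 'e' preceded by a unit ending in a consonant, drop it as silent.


Word: "tree" (4 letters)
Left-to-right scan:
  [1] 't' (letter)
  [2] 'r' (letter)
  [3] 'ee' (vowel-pair)
Units from scan: 3
Sound units = 3 units


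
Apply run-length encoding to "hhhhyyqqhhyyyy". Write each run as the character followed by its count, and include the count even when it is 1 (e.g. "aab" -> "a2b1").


String: "hhhhyyqqhhyyyy"
Scanning for consecutive runs:
  'h' x 4
  'y' x 2
  'q' x 2
  'h' x 2
  'y' x 4
RLE = "h4y2q2h2y4"


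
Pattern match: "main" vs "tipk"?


Pattern of "main": [0, 1, 2, 3]
Pattern of "tipk": [0, 1, 2, 3]
Patterns match
Same pattern = Yes


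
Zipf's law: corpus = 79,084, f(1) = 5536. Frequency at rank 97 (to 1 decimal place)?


Zipf's law: f(r) = f(1) / r
f(1) = 5536
f(97) = 5536 / 97
= 57.1 occurrences


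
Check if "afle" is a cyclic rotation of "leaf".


Word: "leaf", Candidate: "afle"
Method: check if candidate is substring of word+word
"leafleaf" contains "afle"? Yes
Is rotation = Yes


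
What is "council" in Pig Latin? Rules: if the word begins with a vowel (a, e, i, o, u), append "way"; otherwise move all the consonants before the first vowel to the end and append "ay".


Word: "council"
Starts with consonant(s) → move to end, add 'ay'
Consonant cluster: "c"
Pig Latin = "ouncilcay"


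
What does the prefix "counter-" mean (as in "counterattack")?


Prefix: counter-
As in: counterattack -> counter- + attack
Meaning = against / opposite


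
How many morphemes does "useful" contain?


Word: "useful"
Morphemes: use + -ful
Each morpheme carries meaning
= 2 morphemes


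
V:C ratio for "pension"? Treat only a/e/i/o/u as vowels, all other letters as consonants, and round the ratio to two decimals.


Word: "pension"
Vowels (a,e,i,o,u): 3
Consonants: 4
Ratio = 3/4
= 0.75


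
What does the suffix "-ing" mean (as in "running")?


Suffix: -ing
Example: running = run + -ing, with a spelling change
Meaning = present participle


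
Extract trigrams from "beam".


Word: "beam" (length 4)
Number of trigrams = 4 - 3 + 1 = 2
  Position 0: "bea"
  Position 1: "eam"
Trigrams = "bea", "eam"


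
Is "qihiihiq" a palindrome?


Word: "qihiihiq"
Reversed: "qihiihiq"
Forward == Backward? qihiihiq == qihiihiq
Palindrome = Yes


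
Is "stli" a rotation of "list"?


Word: "list", Candidate: "stli"
Method: check if candidate is substring of word+word
"listlist" contains "stli"? Yes
Is rotation = Yes


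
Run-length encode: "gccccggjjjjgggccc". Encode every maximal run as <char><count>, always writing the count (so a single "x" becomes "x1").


String: "gccccggjjjjgggccc"
Scanning for consecutive runs:
  'g' x 1
  'c' x 4
  'g' x 2
  'j' x 4
  'g' x 3
  'c' x 3
RLE = "g1c4g2j4g3c3"


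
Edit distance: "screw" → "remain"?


Word 1: "screw" (length 5)
Word 2: "remain" (length 6)
One optimal edit sequence (insert/delete/substitute each cost 1):
  1. insert 'r'  (+1)
  2. substitute 's' -> 'e'  (+1)
  3. substitute 'c' -> 'm'  (+1)
  4. substitute 'r' -> 'a'  (+1)
  5. substitute 'e' -> 'i'  (+1)
  6. substitute 'w' -> 'n'  (+1)
Total edit operations: 6
Edit distance = 6


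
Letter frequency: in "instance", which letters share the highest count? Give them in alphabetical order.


Word: "instance"
Letter counts:
  'a': 1
  'c': 1
  'e': 1
  'i': 1
  'n': 2
  's': 1
  't': 1
Maximum count = 2
Most frequent = 'n' (2 times each)


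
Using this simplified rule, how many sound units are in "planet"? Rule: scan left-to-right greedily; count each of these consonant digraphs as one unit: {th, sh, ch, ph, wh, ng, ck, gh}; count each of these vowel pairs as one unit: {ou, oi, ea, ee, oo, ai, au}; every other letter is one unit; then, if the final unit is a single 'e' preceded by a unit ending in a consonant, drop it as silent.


Word: "planet" (6 letters)
Left-to-right scan:
  [1] 'p' (letter)
  [2] 'l' (letter)
  [3] 'a' (letter)
  [4] 'n' (letter)
  [5] 'e' (letter)
  [6] 't' (letter)
Units from scan: 6
Sound units = 6 units


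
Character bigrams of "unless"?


Word: "unless" (length 6)
Number of bigrams = 6 - 2 + 1 = 5
  Position 0: "un"
  Position 1: "nl"
  Position 2: "le"
  Position 3: "es"
  Position 4: "ss"
Bigrams = "un", "nl", "le", "es", "ss"


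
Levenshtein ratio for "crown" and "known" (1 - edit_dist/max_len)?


Word 1: "crown" (length 5)
Word 2: "known" (length 5)
One optimal edit sequence:
  1. substitute 'c' -> 'k'  (+1)
  2. substitute 'r' -> 'n'  (+1)
  3. keep 'o'
  4. keep 'w'
  5. keep 'n'
Edit distance = 2
Max length = max(5, 5) = 5
Similarity = 1 - 2/5
= 0.6000


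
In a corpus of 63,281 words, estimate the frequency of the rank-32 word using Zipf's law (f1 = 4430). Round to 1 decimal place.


Zipf's law: f(r) = f(1) / r
f(1) = 4430
f(32) = 4430 / 32
= 138.4 occurrences


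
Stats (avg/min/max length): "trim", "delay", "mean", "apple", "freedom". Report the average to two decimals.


Lengths: "trim"=4, "delay"=5, "mean"=4, "apple"=5, "freedom"=7
Sum = 25, Count = 5
Average = 25/5 = 5.00
= avg=5.00, min=4, max=7


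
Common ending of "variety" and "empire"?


Word 1: "variety"
Word 2: "empire"
Comparing from end:
  Pos -1: 'y' != 'e' (stop)
LCS = "" (length 0)


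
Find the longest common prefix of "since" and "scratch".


Word 1: "since"
Word 2: "scratch"
Comparing from start:
  Pos 0: 's' == 's'
  Pos 1: 'i' != 'c' (stop)
LCP = "s" (length 1)


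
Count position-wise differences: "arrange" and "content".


Comparing character by character (same length = 7):
  Pos 0: 'a' vs 'c' !=
  Pos 1: 'r' vs 'o' !=
  Pos 2: 'r' vs 'n' !=
  Pos 3: 'a' vs 't' !=
  Pos 4: 'n' vs 'e' !=
  Pos 5: 'g' vs 'n' !=
  Pos 6: 'e' vs 't' !=
Hamming distance = 7


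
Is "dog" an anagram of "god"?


Word 1: "god" → sorted: dgo
Word 2: "dog" → sorted: dgo
Same letters? dgo == dgo
Anagram = Yes


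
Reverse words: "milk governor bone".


Original: "milk governor bone"
Words (1..n): milk | governor | bone
Reversed (n..1): bone | governor | milk
Result = "bone governor milk"


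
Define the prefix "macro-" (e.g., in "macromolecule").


Prefix: macro-
As in: macromolecule -> macro- + molecule
Meaning = large


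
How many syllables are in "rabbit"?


Word: "rabbit"
Syllable breakdown: rab · bit
Counting: 2 parts
= 2 syllables


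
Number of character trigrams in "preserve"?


Word: "preserve" (length 8)
Number of 3-grams = length - 3 + 1 = 8 - 3 + 1
= 6


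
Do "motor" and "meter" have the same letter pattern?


Pattern of "motor": [0, 1, 2, 1, 3]
Pattern of "meter": [0, 1, 2, 1, 3]
Patterns match
Same pattern = Yes


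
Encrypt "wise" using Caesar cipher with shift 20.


Word: "wise"
Shift: 20
Each letter → (letter + shift) mod 26:
  'w' (22) + 20 = 16 → 'q'
  'i' (8) + 20 = 2 → 'c'
  's' (18) + 20 = 12 → 'm'
  'e' (4) + 20 = 24 → 'y'
Result = "qcmy"


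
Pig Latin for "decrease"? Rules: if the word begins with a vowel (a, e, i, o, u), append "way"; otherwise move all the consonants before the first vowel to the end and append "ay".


Word: "decrease"
Starts with consonant(s) → move to end, add 'ay'
Consonant cluster: "d"
Pig Latin = "ecreaseday"


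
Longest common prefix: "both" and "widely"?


Word 1: "both"
Word 2: "widely"
Comparing from start:
  Pos 0: 'b' != 'w' (stop)
LCP = "" (length 0)


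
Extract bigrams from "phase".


Word: "phase" (length 5)
Number of bigrams = 5 - 2 + 1 = 4
  Position 0: "ph"
  Position 1: "ha"
  Position 2: "as"
  Position 3: "se"
Bigrams = "ph", "ha", "as", "se"


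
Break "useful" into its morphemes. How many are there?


Word: "useful"
Morphemes: use + -ful
Each morpheme carries meaning
= 2 morphemes


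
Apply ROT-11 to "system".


Word: "system"
Shift: 11
Each letter → (letter + shift) mod 26:
  's' (18) + 11 = 3 → 'd'
  'y' (24) + 11 = 9 → 'j'
  's' (18) + 11 = 3 → 'd'
  't' (19) + 11 = 4 → 'e'
  'e' (4) + 11 = 15 → 'p'
  'm' (12) + 11 = 23 → 'x'
Result = "djdepx"


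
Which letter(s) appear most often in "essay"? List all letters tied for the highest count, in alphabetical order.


Word: "essay"
Letter counts:
  'a': 1
  'e': 1
  's': 2
  'y': 1
Maximum count = 2
Most frequent = 's' (2 times each)


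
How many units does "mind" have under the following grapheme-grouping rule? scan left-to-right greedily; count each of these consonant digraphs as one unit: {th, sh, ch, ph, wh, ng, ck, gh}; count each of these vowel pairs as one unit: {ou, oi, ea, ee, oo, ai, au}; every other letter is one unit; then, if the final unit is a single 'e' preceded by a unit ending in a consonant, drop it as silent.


Word: "mind" (4 letters)
Left-to-right scan:
  [1] 'm' (letter)
  [2] 'i' (letter)
  [3] 'n' (letter)
  [4] 'd' (letter)
Units from scan: 4
Sound units = 4 units


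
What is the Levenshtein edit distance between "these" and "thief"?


Word 1: "these" (length 5)
Word 2: "thief" (length 5)
One optimal edit sequence (insert/delete/substitute each cost 1):
  1. keep 't'
  2. keep 'h'
  3. substitute 'e' -> 'i'  (+1)
  4. substitute 's' -> 'e'  (+1)
  5. substitute 'e' -> 'f'  (+1)
Total edit operations: 3
Edit distance = 3


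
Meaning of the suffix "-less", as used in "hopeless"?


Suffix: -less
As in: hopeless -> hope + -less
Meaning = without


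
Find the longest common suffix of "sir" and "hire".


Word 1: "sir"
Word 2: "hire"
Comparing from end:
  Pos -1: 'r' != 'e' (stop)
LCS = "" (length 0)


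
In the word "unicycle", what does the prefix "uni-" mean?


Prefix: uni-
Example: unicycle = uni- + cycle
Meaning = one


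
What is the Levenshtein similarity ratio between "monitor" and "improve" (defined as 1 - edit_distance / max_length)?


Word 1: "monitor" (length 7)
Word 2: "improve" (length 7)
One optimal edit sequence:
  1. substitute 'm' -> 'i'  (+1)
  2. substitute 'o' -> 'm'  (+1)
  3. substitute 'n' -> 'p'  (+1)
  4. substitute 'i' -> 'r'  (+1)
  5. substitute 't' -> 'o'  (+1)
  6. substitute 'o' -> 'v'  (+1)
  7. substitute 'r' -> 'e'  (+1)
Edit distance = 7
Max length = max(7, 7) = 7
Similarity = 1 - 7/7
= 0.0000


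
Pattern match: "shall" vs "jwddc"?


Pattern of "shall": [0, 1, 2, 3, 3]
Pattern of "jwddc": [0, 1, 2, 2, 3]
Patterns do not match
Same pattern = No


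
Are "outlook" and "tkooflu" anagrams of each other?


Word 1: "outlook" → sorted: kloootu
Word 2: "tkooflu" → sorted: fklootu
Same letters? kloootu != fklootu
Anagram = No


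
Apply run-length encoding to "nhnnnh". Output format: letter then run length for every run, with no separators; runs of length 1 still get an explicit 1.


String: "nhnnnh"
Scanning for consecutive runs:
  'n' x 1
  'h' x 1
  'n' x 3
  'h' x 1
RLE = "n1h1n3h1"


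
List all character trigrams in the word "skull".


Word: "skull" (length 5)
Number of trigrams = 5 - 3 + 1 = 3
  Position 0: "sku"
  Position 1: "kul"
  Position 2: "ull"
Trigrams = "sku", "kul", "ull"


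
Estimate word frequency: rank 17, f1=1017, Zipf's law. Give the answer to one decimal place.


Zipf's law: f(r) = f(1) / r
f(1) = 1017
f(17) = 1017 / 17
= 59.8 occurrences


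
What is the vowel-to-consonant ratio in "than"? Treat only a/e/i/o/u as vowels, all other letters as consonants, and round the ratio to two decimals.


Word: "than"
Vowels (a,e,i,o,u): 1
Consonants: 3
Ratio = 1/3
= 0.33


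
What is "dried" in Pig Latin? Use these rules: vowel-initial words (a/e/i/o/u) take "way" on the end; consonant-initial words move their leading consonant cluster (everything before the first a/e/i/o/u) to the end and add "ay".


Word: "dried"
Starts with consonant(s) → move to end, add 'ay'
Consonant cluster: "dr"
Pig Latin = "ieddray"


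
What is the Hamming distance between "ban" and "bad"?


Comparing character by character (same length = 3):
  Pos 0: 'b' vs 'b' =
  Pos 1: 'a' vs 'a' =
  Pos 2: 'n' vs 'd' !=
Hamming distance = 1


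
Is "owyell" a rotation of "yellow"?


Word: "yellow", Candidate: "owyell"
Method: check if candidate is substring of word+word
"yellowyellow" contains "owyell"? Yes
Is rotation = Yes


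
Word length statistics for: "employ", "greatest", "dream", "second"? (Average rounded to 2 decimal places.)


Lengths: "employ"=6, "greatest"=8, "dream"=5, "second"=6
Sum = 25, Count = 4
Average = 25/4 = 6.25
= avg=6.25, min=5, max=8


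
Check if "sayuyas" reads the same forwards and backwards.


Word: "sayuyas"
Reversed: "sayuyas"
Forward == Backward? sayuyas == sayuyas
Palindrome = Yes


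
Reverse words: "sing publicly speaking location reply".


Original: "sing publicly speaking location reply"
Words (1..n): sing | publicly | speaking | location | reply
Reversed (n..1): reply | location | speaking | publicly | sing
Result = "reply location speaking publicly sing"


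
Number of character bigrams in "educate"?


Word: "educate" (length 7)
Number of 2-grams = length - 2 + 1 = 7 - 2 + 1
= 6


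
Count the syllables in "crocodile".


Word: "crocodile"
Syllable breakdown: croc | o | dile
Counting: 3 parts
= 3 syllables


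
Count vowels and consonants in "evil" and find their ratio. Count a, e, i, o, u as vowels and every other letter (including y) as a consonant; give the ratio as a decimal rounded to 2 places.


Word: "evil"
Vowels (a,e,i,o,u): 2
Consonants: 2
Ratio = 2/2
= 1.00


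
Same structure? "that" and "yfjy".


Pattern of "that": [0, 1, 2, 0]
Pattern of "yfjy": [0, 1, 2, 0]
Patterns match
Same pattern = Yes


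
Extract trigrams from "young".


Word: "young" (length 5)
Number of trigrams = 5 - 3 + 1 = 3
  Position 0: "you"
  Position 1: "oun"
  Position 2: "ung"
Trigrams = "you", "oun", "ung"


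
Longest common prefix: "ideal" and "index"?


Word 1: "ideal"
Word 2: "index"
Comparing from start:
  Pos 0: 'i' == 'i'
  Pos 1: 'd' != 'n' (stop)
LCP = "i" (length 1)


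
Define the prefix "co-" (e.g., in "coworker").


Prefix: co-
Example: coworker (co- + worker)
Meaning = together


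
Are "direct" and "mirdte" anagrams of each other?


Word 1: "direct" → sorted: cdeirt
Word 2: "mirdte" → sorted: deimrt
Same letters? cdeirt != deimrt
Anagram = No


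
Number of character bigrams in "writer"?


Word: "writer" (length 6)
Number of 2-grams = length - 2 + 1 = 6 - 2 + 1
= 5


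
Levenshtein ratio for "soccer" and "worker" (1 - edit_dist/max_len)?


Word 1: "soccer" (length 6)
Word 2: "worker" (length 6)
One optimal edit sequence:
  1. substitute 's' -> 'w'  (+1)
  2. keep 'o'
  3. substitute 'c' -> 'r'  (+1)
  4. substitute 'c' -> 'k'  (+1)
  5. keep 'e'
  6. keep 'r'
Edit distance = 3
Max length = max(6, 6) = 6
Similarity = 1 - 3/6
= 0.5000


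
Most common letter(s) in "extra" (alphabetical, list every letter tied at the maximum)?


Word: "extra"
Letter counts:
  'a': 1
  'e': 1
  'r': 1
  't': 1
  'x': 1
Maximum count = 1
Most frequent = 'a', 'e', 'r', 't', 'x' (1 time each)


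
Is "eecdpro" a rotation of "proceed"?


Word: "proceed", Candidate: "eecdpro"
Method: check if candidate is substring of word+word
"proceedproceed" contains "eecdpro"? No
Is rotation = No


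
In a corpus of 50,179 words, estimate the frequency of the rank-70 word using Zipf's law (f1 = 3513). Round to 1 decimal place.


Zipf's law: f(r) = f(1) / r
f(1) = 3513
f(70) = 3513 / 70
= 50.2 occurrences


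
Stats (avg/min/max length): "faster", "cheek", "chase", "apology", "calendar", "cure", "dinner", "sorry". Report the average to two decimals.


Lengths: "faster"=6, "cheek"=5, "chase"=5, "apology"=7, "calendar"=8, "cure"=4, "dinner"=6, "sorry"=5
Sum = 46, Count = 8
Average = 46/8 = 5.75
= avg=5.75, min=4, max=8


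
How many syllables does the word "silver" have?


Word: "silver"
Syllable breakdown: sil / ver
Counting: 2 parts
= 2 syllables


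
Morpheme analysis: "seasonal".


Word: "seasonal"
Morphemes: season / -al
Each morpheme carries meaning
= 2 morphemes


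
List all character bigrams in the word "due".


Word: "due" (length 3)
Number of bigrams = 3 - 2 + 1 = 2
  Position 0: "du"
  Position 1: "ue"
Bigrams = "du", "ue"


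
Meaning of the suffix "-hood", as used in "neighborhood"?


Suffix: -hood
As in: neighborhood -> neighbor + -hood
Meaning = state / condition


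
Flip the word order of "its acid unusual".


Original: "its acid unusual"
Words (1..n): its | acid | unusual
Reversed (n..1): unusual | acid | its
Result = "unusual acid its"


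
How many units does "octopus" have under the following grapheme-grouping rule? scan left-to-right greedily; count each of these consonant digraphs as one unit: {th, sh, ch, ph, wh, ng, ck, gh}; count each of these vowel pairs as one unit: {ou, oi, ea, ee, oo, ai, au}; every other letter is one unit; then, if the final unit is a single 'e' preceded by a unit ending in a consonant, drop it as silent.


Word: "octopus" (7 letters)
Left-to-right scan:
  (1) 'o' (letter)
  (2) 'c' (letter)
  (3) 't' (letter)
  (4) 'o' (letter)
  (5) 'p' (letter)
  (6) 'u' (letter)
  (7) 's' (letter)
Units from scan: 7
Sound units = 7 units


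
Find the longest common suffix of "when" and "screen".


Word 1: "when"
Word 2: "screen"
Comparing from end:
  Pos -1: 'n' == 'n'
  Pos -2: 'e' == 'e'
  Pos -3: 'h' != 'e' (stop)
LCS = "en" (length 2)


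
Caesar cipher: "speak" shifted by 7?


Word: "speak"
Shift: 7
Each letter → (letter + shift) mod 26:
  's' (18) + 7 = 25 → 'z'
  'p' (15) + 7 = 22 → 'w'
  'e' (4) + 7 = 11 → 'l'
  'a' (0) + 7 = 7 → 'h'
  'k' (10) + 7 = 17 → 'r'
Result = "zwlhr"


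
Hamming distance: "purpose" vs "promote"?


Comparing character by character (same length = 7):
  Pos 0: 'p' vs 'p' =
  Pos 1: 'u' vs 'r' !=
  Pos 2: 'r' vs 'o' !=
  Pos 3: 'p' vs 'm' !=
  Pos 4: 'o' vs 'o' =
  Pos 5: 's' vs 't' !=
  Pos 6: 'e' vs 'e' =
Hamming distance = 4


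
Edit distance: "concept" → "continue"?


Word 1: "concept" (length 7)
Word 2: "continue" (length 8)
One optimal edit sequence (insert/delete/substitute each cost 1):
  1. keep 'c'
  2. keep 'o'
  3. keep 'n'
  4. insert 't'  (+1)
  5. substitute 'c' -> 'i'  (+1)
  6. substitute 'e' -> 'n'  (+1)
  7. substitute 'p' -> 'u'  (+1)
  8. substitute 't' -> 'e'  (+1)
Total edit operations: 5
Edit distance = 5


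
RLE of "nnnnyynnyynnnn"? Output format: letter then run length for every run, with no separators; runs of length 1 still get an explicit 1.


String: "nnnnyynnyynnnn"
Scanning for consecutive runs:
  'n' x 4
  'y' x 2
  'n' x 2
  'y' x 2
  'n' x 4
RLE = "n4y2n2y2n4"


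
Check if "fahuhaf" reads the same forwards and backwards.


Word: "fahuhaf"
Reversed: "fahuhaf"
Forward == Backward? fahuhaf == fahuhaf
Palindrome = Yes


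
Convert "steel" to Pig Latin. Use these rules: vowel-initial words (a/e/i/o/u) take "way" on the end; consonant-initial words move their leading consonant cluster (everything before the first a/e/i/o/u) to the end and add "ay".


Word: "steel"
Starts with consonant(s) → move to end, add 'ay'
Consonant cluster: "st"
Pig Latin = "eelstay"


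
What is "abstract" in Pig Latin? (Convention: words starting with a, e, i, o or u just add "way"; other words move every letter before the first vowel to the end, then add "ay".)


Word: "abstract"
Starts with vowel → add 'way'
Pig Latin = "abstractway"


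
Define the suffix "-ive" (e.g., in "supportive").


Suffix: -ive
Example: supportive = support + -ive
Meaning = tending to


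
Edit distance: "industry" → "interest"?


Word 1: "industry" (length 8)
Word 2: "interest" (length 8)
One optimal edit sequence (insert/delete/substitute each cost 1):
  1. keep 'i'
  2. keep 'n'
  3. substitute 'd' -> 't'  (+1)
  4. substitute 'u' -> 'e'  (+1)
  5. substitute 's' -> 'r'  (+1)
  6. substitute 't' -> 'e'  (+1)
  7. substitute 'r' -> 's'  (+1)
  8. substitute 'y' -> 't'  (+1)
Total edit operations: 6
Edit distance = 6


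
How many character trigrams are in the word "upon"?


Word: "upon" (length 4)
Number of 3-grams = length - 3 + 1 = 4 - 3 + 1
= 2


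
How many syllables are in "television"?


Word: "television"
Syllable breakdown: tel · e · vi · sion
Counting: 4 parts
= 4 syllables


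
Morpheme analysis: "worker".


Word: "worker"
Morphemes: work + -er
Each morpheme carries meaning
= 2 morphemes


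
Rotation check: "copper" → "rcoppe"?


Word: "copper", Candidate: "rcoppe"
Method: check if candidate is substring of word+word
"coppercopper" contains "rcoppe"? Yes
Is rotation = Yes


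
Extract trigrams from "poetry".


Word: "poetry" (length 6)
Number of trigrams = 6 - 3 + 1 = 4
  Position 0: "poe"
  Position 1: "oet"
  Position 2: "etr"
  Position 3: "try"
Trigrams = "poe", "oet", "etr", "try"


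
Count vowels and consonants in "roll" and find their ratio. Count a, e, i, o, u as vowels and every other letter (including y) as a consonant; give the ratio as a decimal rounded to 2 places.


Word: "roll"
Vowels (a,e,i,o,u): 1
Consonants: 3
Ratio = 1/3
= 0.33


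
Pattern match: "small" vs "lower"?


Pattern of "small": [0, 1, 2, 3, 3]
Pattern of "lower": [0, 1, 2, 3, 4]
Patterns do not match
Same pattern = No


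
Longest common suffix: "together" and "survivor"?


Word 1: "together"
Word 2: "survivor"
Comparing from end:
  Pos -1: 'r' == 'r'
  Pos -2: 'e' != 'o' (stop)
LCS = "r" (length 1)


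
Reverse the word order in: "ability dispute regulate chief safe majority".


Original: "ability dispute regulate chief safe majority"
Words (1..n): ability | dispute | regulate | chief | safe | majority
Reversed (n..1): majority | safe | chief | regulate | dispute | ability
Result = "majority safe chief regulate dispute ability"


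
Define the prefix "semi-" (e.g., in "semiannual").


Prefix: semi-
Example: semiannual (semi- + annual)
Meaning = half


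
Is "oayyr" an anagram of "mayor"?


Word 1: "mayor" → sorted: amory
Word 2: "oayyr" → sorted: aoryy
Same letters? amory != aoryy
Anagram = No


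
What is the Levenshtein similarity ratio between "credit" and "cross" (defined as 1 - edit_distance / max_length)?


Word 1: "credit" (length 6)
Word 2: "cross" (length 5)
One optimal edit sequence:
  1. keep 'c'
  2. keep 'r'
  3. delete 'e'  (+1)
  4. substitute 'd' -> 'o'  (+1)
  5. substitute 'i' -> 's'  (+1)
  6. substitute 't' -> 's'  (+1)
Edit distance = 4
Max length = max(6, 5) = 6
Similarity = 1 - 4/6
= 0.3333


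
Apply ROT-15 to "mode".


Word: "mode"
Shift: 15
Each letter → (letter + shift) mod 26:
  'm' (12) + 15 = 1 → 'b'
  'o' (14) + 15 = 3 → 'd'
  'd' (3) + 15 = 18 → 's'
  'e' (4) + 15 = 19 → 't'
Result = "bdst"


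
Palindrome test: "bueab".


Word: "bueab"
Reversed: "baeub"
Forward == Backward? bueab != baeub
Palindrome = No


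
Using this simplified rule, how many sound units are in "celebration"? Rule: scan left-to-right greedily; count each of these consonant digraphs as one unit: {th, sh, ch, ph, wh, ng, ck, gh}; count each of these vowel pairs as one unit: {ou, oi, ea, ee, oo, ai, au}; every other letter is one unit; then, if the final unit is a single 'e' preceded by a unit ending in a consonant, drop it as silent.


Word: "celebration" (11 letters)
Left-to-right scan:
  [1] 'c' (letter)
  [2] 'e' (letter)
  [3] 'l' (letter)
  [4] 'e' (letter)
  [5] 'b' (letter)
  [6] 'r' (letter)
  [7] 'a' (letter)
  [8] 't' (letter)
  [9] 'i' (letter)
  [10] 'o' (letter)
  [11] 'n' (letter)
Units from scan: 11
Sound units = 11 units


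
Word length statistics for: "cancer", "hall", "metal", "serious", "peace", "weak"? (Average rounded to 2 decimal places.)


Lengths: "cancer"=6, "hall"=4, "metal"=5, "serious"=7, "peace"=5, "weak"=4
Sum = 31, Count = 6
Average = 31/6 = 5.17
= avg=5.17, min=4, max=7


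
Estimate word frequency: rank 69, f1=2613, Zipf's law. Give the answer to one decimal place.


Zipf's law: f(r) = f(1) / r
f(1) = 2613
f(69) = 2613 / 69
= 37.9 occurrences


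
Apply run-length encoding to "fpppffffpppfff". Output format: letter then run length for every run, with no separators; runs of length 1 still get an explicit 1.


String: "fpppffffpppfff"
Scanning for consecutive runs:
  'f' x 1
  'p' x 3
  'f' x 4
  'p' x 3
  'f' x 3
RLE = "f1p3f4p3f3"
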